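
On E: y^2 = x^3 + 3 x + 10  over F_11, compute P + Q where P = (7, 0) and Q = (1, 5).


P != Q, so use the chord formula.
s = (y2 - y1) / (x2 - x1) = (5) / (5) mod 11 = 1
x3 = s^2 - x1 - x2 mod 11 = 1^2 - 7 - 1 = 4
y3 = s (x1 - x3) - y1 mod 11 = 1 * (7 - 4) - 0 = 3

P + Q = (4, 3)


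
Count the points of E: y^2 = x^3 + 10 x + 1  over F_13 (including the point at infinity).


For each x in F_13, count y with y^2 = x^3 + 10 x + 1 mod 13:
  x = 0: RHS = 1, y in [1, 12]  -> 2 point(s)
  x = 1: RHS = 12, y in [5, 8]  -> 2 point(s)
  x = 2: RHS = 3, y in [4, 9]  -> 2 point(s)
  x = 4: RHS = 1, y in [1, 12]  -> 2 point(s)
  x = 6: RHS = 4, y in [2, 11]  -> 2 point(s)
  x = 9: RHS = 1, y in [1, 12]  -> 2 point(s)
  x = 10: RHS = 9, y in [3, 10]  -> 2 point(s)
  x = 11: RHS = 12, y in [5, 8]  -> 2 point(s)
  x = 12: RHS = 3, y in [4, 9]  -> 2 point(s)
Affine points: 18. Add the point at infinity: total = 19.

#E(F_13) = 19


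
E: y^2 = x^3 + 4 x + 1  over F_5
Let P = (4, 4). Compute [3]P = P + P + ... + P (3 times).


k = 3 = 11_2 (binary, LSB first: 11)
Double-and-add from P = (4, 4):
  bit 0 = 1: acc = O + (4, 4) = (4, 4)
  bit 1 = 1: acc = (4, 4) + (3, 0) = (4, 1)

3P = (4, 1)


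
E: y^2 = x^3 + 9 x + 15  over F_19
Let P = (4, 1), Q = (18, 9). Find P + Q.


P != Q, so use the chord formula.
s = (y2 - y1) / (x2 - x1) = (8) / (14) mod 19 = 6
x3 = s^2 - x1 - x2 mod 19 = 6^2 - 4 - 18 = 14
y3 = s (x1 - x3) - y1 mod 19 = 6 * (4 - 14) - 1 = 15

P + Q = (14, 15)


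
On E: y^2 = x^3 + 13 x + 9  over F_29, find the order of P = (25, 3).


Compute successive multiples of P until we hit O:
  1P = (25, 3)
  2P = (1, 9)
  3P = (23, 11)
  4P = (26, 1)
  5P = (11, 27)
  6P = (6, 10)
  7P = (4, 3)
  8P = (0, 26)
  ... (continuing to 31P)
  31P = O

ord(P) = 31


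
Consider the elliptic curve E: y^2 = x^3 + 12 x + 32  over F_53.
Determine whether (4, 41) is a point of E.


Check whether y^2 = x^3 + 12 x + 32 (mod 53) for (x, y) = (4, 41).
LHS: y^2 = 41^2 mod 53 = 38
RHS: x^3 + 12 x + 32 = 4^3 + 12*4 + 32 mod 53 = 38
LHS = RHS

Yes, on the curve


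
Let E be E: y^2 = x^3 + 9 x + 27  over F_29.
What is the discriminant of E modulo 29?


4 a^3 + 27 b^2 = 4*9^3 + 27*27^2 = 2916 + 19683 = 22599
Delta = -16 * (22599) = -361584
Delta mod 29 = 17

Delta = 17 (mod 29)


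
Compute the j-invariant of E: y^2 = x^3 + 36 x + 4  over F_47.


Delta = -16(4 a^3 + 27 b^2) mod 47 = 17
-1728 * (4 a)^3 = -1728 * (4*36)^3 mod 47 = 15
j = 15 * 17^(-1) mod 47 = 23

j = 23 (mod 47)


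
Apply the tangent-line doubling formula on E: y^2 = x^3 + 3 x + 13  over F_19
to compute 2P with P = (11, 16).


Doubling: s = (3 x1^2 + a) / (2 y1)
s = (3*11^2 + 3) / (2*16) mod 19 = 15
x3 = s^2 - 2 x1 mod 19 = 15^2 - 2*11 = 13
y3 = s (x1 - x3) - y1 mod 19 = 15 * (11 - 13) - 16 = 11

2P = (13, 11)


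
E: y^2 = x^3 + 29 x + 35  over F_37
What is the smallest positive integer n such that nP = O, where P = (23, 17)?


Compute successive multiples of P until we hit O:
  1P = (23, 17)
  2P = (7, 10)
  3P = (3, 1)
  4P = (22, 6)
  5P = (2, 29)
  6P = (1, 18)
  7P = (1, 19)
  8P = (2, 8)
  ... (continuing to 13P)
  13P = O

ord(P) = 13


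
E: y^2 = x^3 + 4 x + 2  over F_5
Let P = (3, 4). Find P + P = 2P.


Doubling: s = (3 x1^2 + a) / (2 y1)
s = (3*3^2 + 4) / (2*4) mod 5 = 2
x3 = s^2 - 2 x1 mod 5 = 2^2 - 2*3 = 3
y3 = s (x1 - x3) - y1 mod 5 = 2 * (3 - 3) - 4 = 1

2P = (3, 1)


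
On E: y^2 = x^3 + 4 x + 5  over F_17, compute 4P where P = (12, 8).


k = 4 = 100_2 (binary, LSB first: 001)
Double-and-add from P = (12, 8):
  bit 0 = 0: acc unchanged = O
  bit 1 = 0: acc unchanged = O
  bit 2 = 1: acc = O + (12, 8) = (12, 8)

4P = (12, 8)


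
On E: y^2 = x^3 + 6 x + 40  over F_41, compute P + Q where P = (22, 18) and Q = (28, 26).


P != Q, so use the chord formula.
s = (y2 - y1) / (x2 - x1) = (8) / (6) mod 41 = 15
x3 = s^2 - x1 - x2 mod 41 = 15^2 - 22 - 28 = 11
y3 = s (x1 - x3) - y1 mod 41 = 15 * (22 - 11) - 18 = 24

P + Q = (11, 24)


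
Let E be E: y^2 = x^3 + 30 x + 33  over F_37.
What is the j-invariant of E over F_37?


Delta = -16(4 a^3 + 27 b^2) mod 37 = 18
-1728 * (4 a)^3 = -1728 * (4*30)^3 mod 37 = 27
j = 27 * 18^(-1) mod 37 = 20

j = 20 (mod 37)


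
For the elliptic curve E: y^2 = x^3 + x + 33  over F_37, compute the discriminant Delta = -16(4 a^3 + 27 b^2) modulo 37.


4 a^3 + 27 b^2 = 4*1^3 + 27*33^2 = 4 + 29403 = 29407
Delta = -16 * (29407) = -470512
Delta mod 37 = 17

Delta = 17 (mod 37)


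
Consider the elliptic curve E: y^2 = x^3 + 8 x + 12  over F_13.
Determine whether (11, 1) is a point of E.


Check whether y^2 = x^3 + 8 x + 12 (mod 13) for (x, y) = (11, 1).
LHS: y^2 = 1^2 mod 13 = 1
RHS: x^3 + 8 x + 12 = 11^3 + 8*11 + 12 mod 13 = 1
LHS = RHS

Yes, on the curve


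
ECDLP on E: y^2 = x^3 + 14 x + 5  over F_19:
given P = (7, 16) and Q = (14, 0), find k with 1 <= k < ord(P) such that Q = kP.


Enumerate multiples of P until we hit Q = (14, 0):
  1P = (7, 16)
  2P = (12, 1)
  3P = (9, 9)
  4P = (1, 1)
  5P = (3, 13)
  6P = (6, 18)
  7P = (10, 9)
  8P = (18, 16)
  9P = (13, 3)
  10P = (0, 10)
  11P = (17, 8)
  12P = (4, 12)
  13P = (14, 0)
Match found at i = 13.

k = 13


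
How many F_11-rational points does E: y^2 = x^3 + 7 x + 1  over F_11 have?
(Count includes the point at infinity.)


For each x in F_11, count y with y^2 = x^3 + 7 x + 1 mod 11:
  x = 0: RHS = 1, y in [1, 10]  -> 2 point(s)
  x = 1: RHS = 9, y in [3, 8]  -> 2 point(s)
  x = 2: RHS = 1, y in [1, 10]  -> 2 point(s)
  x = 3: RHS = 5, y in [4, 7]  -> 2 point(s)
  x = 4: RHS = 5, y in [4, 7]  -> 2 point(s)
  x = 9: RHS = 1, y in [1, 10]  -> 2 point(s)
  x = 10: RHS = 4, y in [2, 9]  -> 2 point(s)
Affine points: 14. Add the point at infinity: total = 15.

#E(F_11) = 15


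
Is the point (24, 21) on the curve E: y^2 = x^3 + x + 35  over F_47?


Check whether y^2 = x^3 + 1 x + 35 (mod 47) for (x, y) = (24, 21).
LHS: y^2 = 21^2 mod 47 = 18
RHS: x^3 + 1 x + 35 = 24^3 + 1*24 + 35 mod 47 = 18
LHS = RHS

Yes, on the curve


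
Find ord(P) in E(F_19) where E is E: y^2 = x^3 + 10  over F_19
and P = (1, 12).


Compute successive multiples of P until we hit O:
  1P = (1, 12)
  2P = (9, 6)
  3P = (6, 6)
  4P = (18, 16)
  5P = (4, 13)
  6P = (12, 16)
  7P = (11, 12)
  8P = (7, 7)
  ... (continuing to 19P)
  19P = O

ord(P) = 19


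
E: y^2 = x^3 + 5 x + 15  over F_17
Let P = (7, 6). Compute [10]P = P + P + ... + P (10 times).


k = 10 = 1010_2 (binary, LSB first: 0101)
Double-and-add from P = (7, 6):
  bit 0 = 0: acc unchanged = O
  bit 1 = 1: acc = O + (1, 2) = (1, 2)
  bit 2 = 0: acc unchanged = (1, 2)
  bit 3 = 1: acc = (1, 2) + (13, 4) = (12, 16)

10P = (12, 16)


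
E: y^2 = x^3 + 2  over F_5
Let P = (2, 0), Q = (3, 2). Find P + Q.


P != Q, so use the chord formula.
s = (y2 - y1) / (x2 - x1) = (2) / (1) mod 5 = 2
x3 = s^2 - x1 - x2 mod 5 = 2^2 - 2 - 3 = 4
y3 = s (x1 - x3) - y1 mod 5 = 2 * (2 - 4) - 0 = 1

P + Q = (4, 1)


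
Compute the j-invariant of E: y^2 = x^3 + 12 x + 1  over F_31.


Delta = -16(4 a^3 + 27 b^2) mod 31 = 18
-1728 * (4 a)^3 = -1728 * (4*12)^3 mod 31 = 27
j = 27 * 18^(-1) mod 31 = 17

j = 17 (mod 31)


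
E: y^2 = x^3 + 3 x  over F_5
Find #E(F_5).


For each x in F_5, count y with y^2 = x^3 + 3 x + 0 mod 5:
  x = 0: RHS = 0, y in [0]  -> 1 point(s)
  x = 1: RHS = 4, y in [2, 3]  -> 2 point(s)
  x = 2: RHS = 4, y in [2, 3]  -> 2 point(s)
  x = 3: RHS = 1, y in [1, 4]  -> 2 point(s)
  x = 4: RHS = 1, y in [1, 4]  -> 2 point(s)
Affine points: 9. Add the point at infinity: total = 10.

#E(F_5) = 10


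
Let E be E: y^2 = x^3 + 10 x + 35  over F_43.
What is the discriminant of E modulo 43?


4 a^3 + 27 b^2 = 4*10^3 + 27*35^2 = 4000 + 33075 = 37075
Delta = -16 * (37075) = -593200
Delta mod 43 = 28

Delta = 28 (mod 43)


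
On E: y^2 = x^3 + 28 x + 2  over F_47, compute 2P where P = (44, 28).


Doubling: s = (3 x1^2 + a) / (2 y1)
s = (3*44^2 + 28) / (2*28) mod 47 = 27
x3 = s^2 - 2 x1 mod 47 = 27^2 - 2*44 = 30
y3 = s (x1 - x3) - y1 mod 47 = 27 * (44 - 30) - 28 = 21

2P = (30, 21)


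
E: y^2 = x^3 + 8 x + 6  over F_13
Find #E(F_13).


For each x in F_13, count y with y^2 = x^3 + 8 x + 6 mod 13:
  x = 2: RHS = 4, y in [2, 11]  -> 2 point(s)
  x = 6: RHS = 10, y in [6, 7]  -> 2 point(s)
  x = 8: RHS = 10, y in [6, 7]  -> 2 point(s)
  x = 9: RHS = 1, y in [1, 12]  -> 2 point(s)
  x = 12: RHS = 10, y in [6, 7]  -> 2 point(s)
Affine points: 10. Add the point at infinity: total = 11.

#E(F_13) = 11


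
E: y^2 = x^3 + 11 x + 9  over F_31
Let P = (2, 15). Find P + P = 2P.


Doubling: s = (3 x1^2 + a) / (2 y1)
s = (3*2^2 + 11) / (2*15) mod 31 = 8
x3 = s^2 - 2 x1 mod 31 = 8^2 - 2*2 = 29
y3 = s (x1 - x3) - y1 mod 31 = 8 * (2 - 29) - 15 = 17

2P = (29, 17)


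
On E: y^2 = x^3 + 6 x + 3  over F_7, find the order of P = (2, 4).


Compute successive multiples of P until we hit O:
  1P = (2, 4)
  2P = (5, 5)
  3P = (4, 0)
  4P = (5, 2)
  5P = (2, 3)
  6P = O

ord(P) = 6


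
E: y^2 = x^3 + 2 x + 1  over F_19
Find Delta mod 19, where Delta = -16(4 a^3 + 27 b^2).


4 a^3 + 27 b^2 = 4*2^3 + 27*1^2 = 32 + 27 = 59
Delta = -16 * (59) = -944
Delta mod 19 = 6

Delta = 6 (mod 19)


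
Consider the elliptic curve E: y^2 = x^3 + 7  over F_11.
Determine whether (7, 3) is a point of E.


Check whether y^2 = x^3 + 0 x + 7 (mod 11) for (x, y) = (7, 3).
LHS: y^2 = 3^2 mod 11 = 9
RHS: x^3 + 0 x + 7 = 7^3 + 0*7 + 7 mod 11 = 9
LHS = RHS

Yes, on the curve


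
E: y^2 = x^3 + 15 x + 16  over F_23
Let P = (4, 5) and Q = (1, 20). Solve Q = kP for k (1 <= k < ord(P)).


Enumerate multiples of P until we hit Q = (1, 20):
  1P = (4, 5)
  2P = (8, 2)
  3P = (13, 19)
  4P = (7, 21)
  5P = (20, 17)
  6P = (1, 3)
  7P = (21, 22)
  8P = (22, 0)
  9P = (21, 1)
  10P = (1, 20)
Match found at i = 10.

k = 10


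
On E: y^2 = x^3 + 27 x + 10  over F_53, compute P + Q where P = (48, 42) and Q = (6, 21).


P != Q, so use the chord formula.
s = (y2 - y1) / (x2 - x1) = (32) / (11) mod 53 = 27
x3 = s^2 - x1 - x2 mod 53 = 27^2 - 48 - 6 = 39
y3 = s (x1 - x3) - y1 mod 53 = 27 * (48 - 39) - 42 = 42

P + Q = (39, 42)


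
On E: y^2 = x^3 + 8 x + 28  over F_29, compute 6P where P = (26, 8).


k = 6 = 110_2 (binary, LSB first: 011)
Double-and-add from P = (26, 8):
  bit 0 = 0: acc unchanged = O
  bit 1 = 1: acc = O + (22, 8) = (22, 8)
  bit 2 = 1: acc = (22, 8) + (23, 24) = (8, 13)

6P = (8, 13)


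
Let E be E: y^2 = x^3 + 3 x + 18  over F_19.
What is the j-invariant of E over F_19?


Delta = -16(4 a^3 + 27 b^2) mod 19 = 6
-1728 * (4 a)^3 = -1728 * (4*3)^3 mod 19 = 18
j = 18 * 6^(-1) mod 19 = 3

j = 3 (mod 19)


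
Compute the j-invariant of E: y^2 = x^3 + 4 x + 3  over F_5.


Delta = -16(4 a^3 + 27 b^2) mod 5 = 1
-1728 * (4 a)^3 = -1728 * (4*4)^3 mod 5 = 2
j = 2 * 1^(-1) mod 5 = 2

j = 2 (mod 5)


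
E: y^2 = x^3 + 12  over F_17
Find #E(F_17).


For each x in F_17, count y with y^2 = x^3 + 0 x + 12 mod 17:
  x = 1: RHS = 13, y in [8, 9]  -> 2 point(s)
  x = 4: RHS = 8, y in [5, 12]  -> 2 point(s)
  x = 5: RHS = 1, y in [1, 16]  -> 2 point(s)
  x = 7: RHS = 15, y in [7, 10]  -> 2 point(s)
  x = 10: RHS = 9, y in [3, 14]  -> 2 point(s)
  x = 11: RHS = 0, y in [0]  -> 1 point(s)
  x = 13: RHS = 16, y in [4, 13]  -> 2 point(s)
  x = 14: RHS = 2, y in [6, 11]  -> 2 point(s)
  x = 15: RHS = 4, y in [2, 15]  -> 2 point(s)
Affine points: 17. Add the point at infinity: total = 18.

#E(F_17) = 18


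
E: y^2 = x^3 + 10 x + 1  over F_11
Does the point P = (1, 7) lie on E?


Check whether y^2 = x^3 + 10 x + 1 (mod 11) for (x, y) = (1, 7).
LHS: y^2 = 7^2 mod 11 = 5
RHS: x^3 + 10 x + 1 = 1^3 + 10*1 + 1 mod 11 = 1
LHS != RHS

No, not on the curve


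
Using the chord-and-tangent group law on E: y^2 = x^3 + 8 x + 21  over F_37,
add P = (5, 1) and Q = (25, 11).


P != Q, so use the chord formula.
s = (y2 - y1) / (x2 - x1) = (10) / (20) mod 37 = 19
x3 = s^2 - x1 - x2 mod 37 = 19^2 - 5 - 25 = 35
y3 = s (x1 - x3) - y1 mod 37 = 19 * (5 - 35) - 1 = 21

P + Q = (35, 21)


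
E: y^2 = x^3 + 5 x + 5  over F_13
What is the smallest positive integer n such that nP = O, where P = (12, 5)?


Compute successive multiples of P until we hit O:
  1P = (12, 5)
  2P = (12, 8)
  3P = O

ord(P) = 3


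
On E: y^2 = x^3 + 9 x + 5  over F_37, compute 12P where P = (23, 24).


k = 12 = 1100_2 (binary, LSB first: 0011)
Double-and-add from P = (23, 24):
  bit 0 = 0: acc unchanged = O
  bit 1 = 0: acc unchanged = O
  bit 2 = 1: acc = O + (22, 26) = (22, 26)
  bit 3 = 1: acc = (22, 26) + (27, 5) = (16, 8)

12P = (16, 8)


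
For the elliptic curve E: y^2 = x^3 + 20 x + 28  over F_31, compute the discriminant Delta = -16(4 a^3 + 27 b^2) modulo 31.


4 a^3 + 27 b^2 = 4*20^3 + 27*28^2 = 32000 + 21168 = 53168
Delta = -16 * (53168) = -850688
Delta mod 31 = 14

Delta = 14 (mod 31)


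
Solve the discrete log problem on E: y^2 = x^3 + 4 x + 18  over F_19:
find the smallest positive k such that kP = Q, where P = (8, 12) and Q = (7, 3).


Enumerate multiples of P until we hit Q = (7, 3):
  1P = (8, 12)
  2P = (9, 2)
  3P = (7, 16)
  4P = (1, 17)
  5P = (14, 14)
  6P = (14, 5)
  7P = (1, 2)
  8P = (7, 3)
Match found at i = 8.

k = 8


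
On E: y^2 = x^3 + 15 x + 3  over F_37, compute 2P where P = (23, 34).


Doubling: s = (3 x1^2 + a) / (2 y1)
s = (3*23^2 + 15) / (2*34) mod 37 = 29
x3 = s^2 - 2 x1 mod 37 = 29^2 - 2*23 = 18
y3 = s (x1 - x3) - y1 mod 37 = 29 * (23 - 18) - 34 = 0

2P = (18, 0)


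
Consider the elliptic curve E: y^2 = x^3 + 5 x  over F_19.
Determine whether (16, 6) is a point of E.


Check whether y^2 = x^3 + 5 x + 0 (mod 19) for (x, y) = (16, 6).
LHS: y^2 = 6^2 mod 19 = 17
RHS: x^3 + 5 x + 0 = 16^3 + 5*16 + 0 mod 19 = 15
LHS != RHS

No, not on the curve


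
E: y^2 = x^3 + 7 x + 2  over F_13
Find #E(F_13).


For each x in F_13, count y with y^2 = x^3 + 7 x + 2 mod 13:
  x = 1: RHS = 10, y in [6, 7]  -> 2 point(s)
  x = 4: RHS = 3, y in [4, 9]  -> 2 point(s)
  x = 6: RHS = 0, y in [0]  -> 1 point(s)
  x = 7: RHS = 4, y in [2, 11]  -> 2 point(s)
  x = 9: RHS = 1, y in [1, 12]  -> 2 point(s)
Affine points: 9. Add the point at infinity: total = 10.

#E(F_13) = 10


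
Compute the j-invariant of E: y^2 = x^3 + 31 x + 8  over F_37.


Delta = -16(4 a^3 + 27 b^2) mod 37 = 14
-1728 * (4 a)^3 = -1728 * (4*31)^3 mod 37 = 6
j = 6 * 14^(-1) mod 37 = 11

j = 11 (mod 37)


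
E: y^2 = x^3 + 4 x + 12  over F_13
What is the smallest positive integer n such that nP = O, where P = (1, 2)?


Compute successive multiples of P until we hit O:
  1P = (1, 2)
  2P = (10, 5)
  3P = (5, 1)
  4P = (3, 5)
  5P = (8, 7)
  6P = (0, 8)
  7P = (9, 7)
  8P = (4, 1)
  ... (continuing to 19P)
  19P = O

ord(P) = 19


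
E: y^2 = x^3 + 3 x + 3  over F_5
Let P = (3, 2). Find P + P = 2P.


Doubling: s = (3 x1^2 + a) / (2 y1)
s = (3*3^2 + 3) / (2*2) mod 5 = 0
x3 = s^2 - 2 x1 mod 5 = 0^2 - 2*3 = 4
y3 = s (x1 - x3) - y1 mod 5 = 0 * (3 - 4) - 2 = 3

2P = (4, 3)


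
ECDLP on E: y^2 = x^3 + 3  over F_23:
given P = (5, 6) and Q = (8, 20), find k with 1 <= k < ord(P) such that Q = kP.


Enumerate multiples of P until we hit Q = (8, 20):
  1P = (5, 6)
  2P = (19, 10)
  3P = (8, 3)
  4P = (11, 0)
  5P = (8, 20)
Match found at i = 5.

k = 5


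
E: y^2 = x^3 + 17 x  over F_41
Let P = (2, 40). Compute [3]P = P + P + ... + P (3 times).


k = 3 = 11_2 (binary, LSB first: 11)
Double-and-add from P = (2, 40):
  bit 0 = 1: acc = O + (2, 40) = (2, 40)
  bit 1 = 1: acc = (2, 40) + (32, 26) = (32, 15)

3P = (32, 15)


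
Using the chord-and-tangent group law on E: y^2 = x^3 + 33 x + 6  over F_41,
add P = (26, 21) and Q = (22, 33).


P != Q, so use the chord formula.
s = (y2 - y1) / (x2 - x1) = (12) / (37) mod 41 = 38
x3 = s^2 - x1 - x2 mod 41 = 38^2 - 26 - 22 = 2
y3 = s (x1 - x3) - y1 mod 41 = 38 * (26 - 2) - 21 = 30

P + Q = (2, 30)


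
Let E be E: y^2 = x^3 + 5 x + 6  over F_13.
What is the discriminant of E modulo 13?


4 a^3 + 27 b^2 = 4*5^3 + 27*6^2 = 500 + 972 = 1472
Delta = -16 * (1472) = -23552
Delta mod 13 = 4

Delta = 4 (mod 13)


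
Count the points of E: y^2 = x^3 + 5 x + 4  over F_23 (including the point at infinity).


For each x in F_23, count y with y^2 = x^3 + 5 x + 4 mod 23:
  x = 0: RHS = 4, y in [2, 21]  -> 2 point(s)
  x = 3: RHS = 0, y in [0]  -> 1 point(s)
  x = 5: RHS = 16, y in [4, 19]  -> 2 point(s)
  x = 8: RHS = 4, y in [2, 21]  -> 2 point(s)
  x = 13: RHS = 12, y in [9, 14]  -> 2 point(s)
  x = 14: RHS = 12, y in [9, 14]  -> 2 point(s)
  x = 15: RHS = 4, y in [2, 21]  -> 2 point(s)
  x = 19: RHS = 12, y in [9, 14]  -> 2 point(s)
  x = 20: RHS = 8, y in [10, 13]  -> 2 point(s)
  x = 21: RHS = 9, y in [3, 20]  -> 2 point(s)
Affine points: 19. Add the point at infinity: total = 20.

#E(F_23) = 20


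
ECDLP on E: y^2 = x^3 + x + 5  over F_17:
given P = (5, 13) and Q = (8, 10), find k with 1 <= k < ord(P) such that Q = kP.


Enumerate multiples of P until we hit Q = (8, 10):
  1P = (5, 13)
  2P = (8, 7)
  3P = (8, 10)
Match found at i = 3.

k = 3


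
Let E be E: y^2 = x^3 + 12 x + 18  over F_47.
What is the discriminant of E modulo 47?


4 a^3 + 27 b^2 = 4*12^3 + 27*18^2 = 6912 + 8748 = 15660
Delta = -16 * (15660) = -250560
Delta mod 47 = 44

Delta = 44 (mod 47)


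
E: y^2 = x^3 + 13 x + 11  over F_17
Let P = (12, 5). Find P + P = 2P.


Doubling: s = (3 x1^2 + a) / (2 y1)
s = (3*12^2 + 13) / (2*5) mod 17 = 2
x3 = s^2 - 2 x1 mod 17 = 2^2 - 2*12 = 14
y3 = s (x1 - x3) - y1 mod 17 = 2 * (12 - 14) - 5 = 8

2P = (14, 8)


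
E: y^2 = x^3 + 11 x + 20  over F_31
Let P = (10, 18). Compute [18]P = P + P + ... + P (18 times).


k = 18 = 10010_2 (binary, LSB first: 01001)
Double-and-add from P = (10, 18):
  bit 0 = 0: acc unchanged = O
  bit 1 = 1: acc = O + (16, 18) = (16, 18)
  bit 2 = 0: acc unchanged = (16, 18)
  bit 3 = 0: acc unchanged = (16, 18)
  bit 4 = 1: acc = (16, 18) + (5, 18) = (10, 13)

18P = (10, 13)


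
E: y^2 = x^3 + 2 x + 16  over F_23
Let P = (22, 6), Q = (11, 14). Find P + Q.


P != Q, so use the chord formula.
s = (y2 - y1) / (x2 - x1) = (8) / (12) mod 23 = 16
x3 = s^2 - x1 - x2 mod 23 = 16^2 - 22 - 11 = 16
y3 = s (x1 - x3) - y1 mod 23 = 16 * (22 - 16) - 6 = 21

P + Q = (16, 21)


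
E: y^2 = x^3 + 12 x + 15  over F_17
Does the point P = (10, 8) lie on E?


Check whether y^2 = x^3 + 12 x + 15 (mod 17) for (x, y) = (10, 8).
LHS: y^2 = 8^2 mod 17 = 13
RHS: x^3 + 12 x + 15 = 10^3 + 12*10 + 15 mod 17 = 13
LHS = RHS

Yes, on the curve


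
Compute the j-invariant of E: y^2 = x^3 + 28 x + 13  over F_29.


Delta = -16(4 a^3 + 27 b^2) mod 29 = 20
-1728 * (4 a)^3 = -1728 * (4*28)^3 mod 29 = 15
j = 15 * 20^(-1) mod 29 = 8

j = 8 (mod 29)


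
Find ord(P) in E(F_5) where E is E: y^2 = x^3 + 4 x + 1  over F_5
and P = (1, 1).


Compute successive multiples of P until we hit O:
  1P = (1, 1)
  2P = (4, 1)
  3P = (0, 4)
  4P = (3, 0)
  5P = (0, 1)
  6P = (4, 4)
  7P = (1, 4)
  8P = O

ord(P) = 8


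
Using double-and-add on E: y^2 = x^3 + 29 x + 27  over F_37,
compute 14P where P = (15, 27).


k = 14 = 1110_2 (binary, LSB first: 0111)
Double-and-add from P = (15, 27):
  bit 0 = 0: acc unchanged = O
  bit 1 = 1: acc = O + (28, 31) = (28, 31)
  bit 2 = 1: acc = (28, 31) + (22, 18) = (3, 17)
  bit 3 = 1: acc = (3, 17) + (31, 28) = (15, 10)

14P = (15, 10)


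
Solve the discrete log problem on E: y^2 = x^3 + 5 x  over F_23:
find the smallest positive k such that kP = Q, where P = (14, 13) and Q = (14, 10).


Enumerate multiples of P until we hit Q = (14, 10):
  1P = (14, 13)
  2P = (8, 0)
  3P = (14, 10)
Match found at i = 3.

k = 3


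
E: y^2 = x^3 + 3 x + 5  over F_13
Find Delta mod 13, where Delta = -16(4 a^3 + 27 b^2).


4 a^3 + 27 b^2 = 4*3^3 + 27*5^2 = 108 + 675 = 783
Delta = -16 * (783) = -12528
Delta mod 13 = 4

Delta = 4 (mod 13)


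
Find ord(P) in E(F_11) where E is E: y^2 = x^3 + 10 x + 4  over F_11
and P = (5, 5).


Compute successive multiples of P until we hit O:
  1P = (5, 5)
  2P = (10, 2)
  3P = (10, 9)
  4P = (5, 6)
  5P = O

ord(P) = 5


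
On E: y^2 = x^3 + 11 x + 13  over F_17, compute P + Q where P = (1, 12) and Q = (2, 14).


P != Q, so use the chord formula.
s = (y2 - y1) / (x2 - x1) = (2) / (1) mod 17 = 2
x3 = s^2 - x1 - x2 mod 17 = 2^2 - 1 - 2 = 1
y3 = s (x1 - x3) - y1 mod 17 = 2 * (1 - 1) - 12 = 5

P + Q = (1, 5)


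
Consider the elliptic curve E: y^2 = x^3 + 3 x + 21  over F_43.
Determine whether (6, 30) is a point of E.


Check whether y^2 = x^3 + 3 x + 21 (mod 43) for (x, y) = (6, 30).
LHS: y^2 = 30^2 mod 43 = 40
RHS: x^3 + 3 x + 21 = 6^3 + 3*6 + 21 mod 43 = 40
LHS = RHS

Yes, on the curve


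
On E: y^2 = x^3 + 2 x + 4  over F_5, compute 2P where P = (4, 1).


Doubling: s = (3 x1^2 + a) / (2 y1)
s = (3*4^2 + 2) / (2*1) mod 5 = 0
x3 = s^2 - 2 x1 mod 5 = 0^2 - 2*4 = 2
y3 = s (x1 - x3) - y1 mod 5 = 0 * (4 - 2) - 1 = 4

2P = (2, 4)


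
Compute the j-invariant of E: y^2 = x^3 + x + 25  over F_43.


Delta = -16(4 a^3 + 27 b^2) mod 43 = 19
-1728 * (4 a)^3 = -1728 * (4*1)^3 mod 43 = 4
j = 4 * 19^(-1) mod 43 = 7

j = 7 (mod 43)


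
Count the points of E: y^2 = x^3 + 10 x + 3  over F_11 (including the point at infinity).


For each x in F_11, count y with y^2 = x^3 + 10 x + 3 mod 11:
  x = 0: RHS = 3, y in [5, 6]  -> 2 point(s)
  x = 1: RHS = 3, y in [5, 6]  -> 2 point(s)
  x = 2: RHS = 9, y in [3, 8]  -> 2 point(s)
  x = 3: RHS = 5, y in [4, 7]  -> 2 point(s)
  x = 6: RHS = 4, y in [2, 9]  -> 2 point(s)
  x = 7: RHS = 9, y in [3, 8]  -> 2 point(s)
  x = 8: RHS = 1, y in [1, 10]  -> 2 point(s)
  x = 10: RHS = 3, y in [5, 6]  -> 2 point(s)
Affine points: 16. Add the point at infinity: total = 17.

#E(F_11) = 17


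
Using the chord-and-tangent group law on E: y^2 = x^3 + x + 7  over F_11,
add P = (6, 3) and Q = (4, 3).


P != Q, so use the chord formula.
s = (y2 - y1) / (x2 - x1) = (0) / (9) mod 11 = 0
x3 = s^2 - x1 - x2 mod 11 = 0^2 - 6 - 4 = 1
y3 = s (x1 - x3) - y1 mod 11 = 0 * (6 - 1) - 3 = 8

P + Q = (1, 8)


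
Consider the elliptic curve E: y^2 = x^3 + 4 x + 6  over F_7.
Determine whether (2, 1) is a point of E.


Check whether y^2 = x^3 + 4 x + 6 (mod 7) for (x, y) = (2, 1).
LHS: y^2 = 1^2 mod 7 = 1
RHS: x^3 + 4 x + 6 = 2^3 + 4*2 + 6 mod 7 = 1
LHS = RHS

Yes, on the curve


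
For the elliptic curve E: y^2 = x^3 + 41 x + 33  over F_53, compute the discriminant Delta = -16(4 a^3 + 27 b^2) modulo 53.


4 a^3 + 27 b^2 = 4*41^3 + 27*33^2 = 275684 + 29403 = 305087
Delta = -16 * (305087) = -4881392
Delta mod 53 = 14

Delta = 14 (mod 53)


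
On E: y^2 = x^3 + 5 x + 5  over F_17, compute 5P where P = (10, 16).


k = 5 = 101_2 (binary, LSB first: 101)
Double-and-add from P = (10, 16):
  bit 0 = 1: acc = O + (10, 16) = (10, 16)
  bit 1 = 0: acc unchanged = (10, 16)
  bit 2 = 1: acc = (10, 16) + (10, 16) = (10, 1)

5P = (10, 1)


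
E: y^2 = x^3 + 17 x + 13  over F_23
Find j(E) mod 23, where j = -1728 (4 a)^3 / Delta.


Delta = -16(4 a^3 + 27 b^2) mod 23 = 18
-1728 * (4 a)^3 = -1728 * (4*17)^3 mod 23 = 3
j = 3 * 18^(-1) mod 23 = 4

j = 4 (mod 23)


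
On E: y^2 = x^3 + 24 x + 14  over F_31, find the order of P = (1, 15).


Compute successive multiples of P until we hit O:
  1P = (1, 15)
  2P = (14, 26)
  3P = (18, 4)
  4P = (21, 18)
  5P = (6, 23)
  6P = (3, 19)
  7P = (0, 18)
  8P = (8, 6)
  ... (continuing to 34P)
  34P = O

ord(P) = 34


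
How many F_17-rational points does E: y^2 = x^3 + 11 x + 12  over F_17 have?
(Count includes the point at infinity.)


For each x in F_17, count y with y^2 = x^3 + 11 x + 12 mod 17:
  x = 2: RHS = 8, y in [5, 12]  -> 2 point(s)
  x = 3: RHS = 4, y in [2, 15]  -> 2 point(s)
  x = 4: RHS = 1, y in [1, 16]  -> 2 point(s)
  x = 8: RHS = 0, y in [0]  -> 1 point(s)
  x = 10: RHS = 0, y in [0]  -> 1 point(s)
  x = 11: RHS = 2, y in [6, 11]  -> 2 point(s)
  x = 12: RHS = 2, y in [6, 11]  -> 2 point(s)
  x = 15: RHS = 16, y in [4, 13]  -> 2 point(s)
  x = 16: RHS = 0, y in [0]  -> 1 point(s)
Affine points: 15. Add the point at infinity: total = 16.

#E(F_17) = 16


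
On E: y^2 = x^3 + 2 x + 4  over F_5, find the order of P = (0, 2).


Compute successive multiples of P until we hit O:
  1P = (0, 2)
  2P = (4, 1)
  3P = (2, 1)
  4P = (2, 4)
  5P = (4, 4)
  6P = (0, 3)
  7P = O

ord(P) = 7


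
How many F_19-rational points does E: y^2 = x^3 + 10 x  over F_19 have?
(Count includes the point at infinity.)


For each x in F_19, count y with y^2 = x^3 + 10 x + 0 mod 19:
  x = 0: RHS = 0, y in [0]  -> 1 point(s)
  x = 1: RHS = 11, y in [7, 12]  -> 2 point(s)
  x = 2: RHS = 9, y in [3, 16]  -> 2 point(s)
  x = 3: RHS = 0, y in [0]  -> 1 point(s)
  x = 4: RHS = 9, y in [3, 16]  -> 2 point(s)
  x = 5: RHS = 4, y in [2, 17]  -> 2 point(s)
  x = 10: RHS = 17, y in [6, 13]  -> 2 point(s)
  x = 11: RHS = 16, y in [4, 15]  -> 2 point(s)
  x = 12: RHS = 5, y in [9, 10]  -> 2 point(s)
  x = 13: RHS = 9, y in [3, 16]  -> 2 point(s)
  x = 16: RHS = 0, y in [0]  -> 1 point(s)
Affine points: 19. Add the point at infinity: total = 20.

#E(F_19) = 20


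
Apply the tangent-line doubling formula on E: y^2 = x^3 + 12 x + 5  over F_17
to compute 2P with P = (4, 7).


Doubling: s = (3 x1^2 + a) / (2 y1)
s = (3*4^2 + 12) / (2*7) mod 17 = 14
x3 = s^2 - 2 x1 mod 17 = 14^2 - 2*4 = 1
y3 = s (x1 - x3) - y1 mod 17 = 14 * (4 - 1) - 7 = 1

2P = (1, 1)


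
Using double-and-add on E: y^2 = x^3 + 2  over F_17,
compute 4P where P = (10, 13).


k = 4 = 100_2 (binary, LSB first: 001)
Double-and-add from P = (10, 13):
  bit 0 = 0: acc unchanged = O
  bit 1 = 0: acc unchanged = O
  bit 2 = 1: acc = O + (8, 2) = (8, 2)

4P = (8, 2)


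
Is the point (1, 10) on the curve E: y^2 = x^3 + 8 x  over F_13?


Check whether y^2 = x^3 + 8 x + 0 (mod 13) for (x, y) = (1, 10).
LHS: y^2 = 10^2 mod 13 = 9
RHS: x^3 + 8 x + 0 = 1^3 + 8*1 + 0 mod 13 = 9
LHS = RHS

Yes, on the curve


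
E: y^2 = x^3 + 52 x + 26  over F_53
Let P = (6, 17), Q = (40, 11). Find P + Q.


P != Q, so use the chord formula.
s = (y2 - y1) / (x2 - x1) = (47) / (34) mod 53 = 31
x3 = s^2 - x1 - x2 mod 53 = 31^2 - 6 - 40 = 14
y3 = s (x1 - x3) - y1 mod 53 = 31 * (6 - 14) - 17 = 0

P + Q = (14, 0)


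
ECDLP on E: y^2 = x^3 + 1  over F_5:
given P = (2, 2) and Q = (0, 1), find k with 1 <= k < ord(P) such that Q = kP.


Enumerate multiples of P until we hit Q = (0, 1):
  1P = (2, 2)
  2P = (0, 4)
  3P = (4, 0)
  4P = (0, 1)
Match found at i = 4.

k = 4


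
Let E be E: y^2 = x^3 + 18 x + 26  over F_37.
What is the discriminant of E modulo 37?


4 a^3 + 27 b^2 = 4*18^3 + 27*26^2 = 23328 + 18252 = 41580
Delta = -16 * (41580) = -665280
Delta mod 37 = 17

Delta = 17 (mod 37)


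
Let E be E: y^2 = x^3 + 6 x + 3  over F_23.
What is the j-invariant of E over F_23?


Delta = -16(4 a^3 + 27 b^2) mod 23 = 21
-1728 * (4 a)^3 = -1728 * (4*6)^3 mod 23 = 20
j = 20 * 21^(-1) mod 23 = 13

j = 13 (mod 23)


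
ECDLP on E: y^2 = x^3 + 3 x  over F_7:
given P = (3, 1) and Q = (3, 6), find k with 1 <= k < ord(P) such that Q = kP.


Enumerate multiples of P until we hit Q = (3, 6):
  1P = (3, 1)
  2P = (2, 0)
  3P = (3, 6)
Match found at i = 3.

k = 3


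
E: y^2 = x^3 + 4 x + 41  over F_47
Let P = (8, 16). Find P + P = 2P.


Doubling: s = (3 x1^2 + a) / (2 y1)
s = (3*8^2 + 4) / (2*16) mod 47 = 12
x3 = s^2 - 2 x1 mod 47 = 12^2 - 2*8 = 34
y3 = s (x1 - x3) - y1 mod 47 = 12 * (8 - 34) - 16 = 1

2P = (34, 1)


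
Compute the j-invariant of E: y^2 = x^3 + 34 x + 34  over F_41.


Delta = -16(4 a^3 + 27 b^2) mod 41 = 5
-1728 * (4 a)^3 = -1728 * (4*34)^3 mod 41 = 20
j = 20 * 5^(-1) mod 41 = 4

j = 4 (mod 41)


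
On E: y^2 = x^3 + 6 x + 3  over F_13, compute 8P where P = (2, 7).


k = 8 = 1000_2 (binary, LSB first: 0001)
Double-and-add from P = (2, 7):
  bit 0 = 0: acc unchanged = O
  bit 1 = 0: acc unchanged = O
  bit 2 = 0: acc unchanged = O
  bit 3 = 1: acc = O + (3, 10) = (3, 10)

8P = (3, 10)


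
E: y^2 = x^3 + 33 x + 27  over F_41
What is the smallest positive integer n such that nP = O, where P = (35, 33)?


Compute successive multiples of P until we hit O:
  1P = (35, 33)
  2P = (28, 36)
  3P = (15, 17)
  4P = (31, 3)
  5P = (21, 31)
  6P = (21, 10)
  7P = (31, 38)
  8P = (15, 24)
  ... (continuing to 11P)
  11P = O

ord(P) = 11


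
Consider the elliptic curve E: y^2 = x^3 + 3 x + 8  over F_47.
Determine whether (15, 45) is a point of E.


Check whether y^2 = x^3 + 3 x + 8 (mod 47) for (x, y) = (15, 45).
LHS: y^2 = 45^2 mod 47 = 4
RHS: x^3 + 3 x + 8 = 15^3 + 3*15 + 8 mod 47 = 44
LHS != RHS

No, not on the curve


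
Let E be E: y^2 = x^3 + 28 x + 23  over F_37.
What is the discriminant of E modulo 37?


4 a^3 + 27 b^2 = 4*28^3 + 27*23^2 = 87808 + 14283 = 102091
Delta = -16 * (102091) = -1633456
Delta mod 37 = 20

Delta = 20 (mod 37)


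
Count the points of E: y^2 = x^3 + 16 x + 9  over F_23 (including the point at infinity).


For each x in F_23, count y with y^2 = x^3 + 16 x + 9 mod 23:
  x = 0: RHS = 9, y in [3, 20]  -> 2 point(s)
  x = 1: RHS = 3, y in [7, 16]  -> 2 point(s)
  x = 2: RHS = 3, y in [7, 16]  -> 2 point(s)
  x = 7: RHS = 4, y in [2, 21]  -> 2 point(s)
  x = 9: RHS = 8, y in [10, 13]  -> 2 point(s)
  x = 15: RHS = 13, y in [6, 17]  -> 2 point(s)
  x = 20: RHS = 3, y in [7, 16]  -> 2 point(s)
Affine points: 14. Add the point at infinity: total = 15.

#E(F_23) = 15


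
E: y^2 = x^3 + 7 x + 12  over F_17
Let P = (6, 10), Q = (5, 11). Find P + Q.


P != Q, so use the chord formula.
s = (y2 - y1) / (x2 - x1) = (1) / (16) mod 17 = 16
x3 = s^2 - x1 - x2 mod 17 = 16^2 - 6 - 5 = 7
y3 = s (x1 - x3) - y1 mod 17 = 16 * (6 - 7) - 10 = 8

P + Q = (7, 8)


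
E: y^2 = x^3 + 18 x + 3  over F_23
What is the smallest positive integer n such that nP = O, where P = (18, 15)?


Compute successive multiples of P until we hit O:
  1P = (18, 15)
  2P = (18, 8)
  3P = O

ord(P) = 3


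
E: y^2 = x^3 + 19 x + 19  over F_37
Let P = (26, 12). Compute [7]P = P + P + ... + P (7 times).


k = 7 = 111_2 (binary, LSB first: 111)
Double-and-add from P = (26, 12):
  bit 0 = 1: acc = O + (26, 12) = (26, 12)
  bit 1 = 1: acc = (26, 12) + (13, 13) = (28, 28)
  bit 2 = 1: acc = (28, 28) + (10, 5) = (6, 33)

7P = (6, 33)


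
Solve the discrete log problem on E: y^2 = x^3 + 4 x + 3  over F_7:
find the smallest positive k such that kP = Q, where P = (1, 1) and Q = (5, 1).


Enumerate multiples of P until we hit Q = (5, 1):
  1P = (1, 1)
  2P = (5, 6)
  3P = (3, 0)
  4P = (5, 1)
Match found at i = 4.

k = 4


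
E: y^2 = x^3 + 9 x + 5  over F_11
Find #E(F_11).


For each x in F_11, count y with y^2 = x^3 + 9 x + 5 mod 11:
  x = 0: RHS = 5, y in [4, 7]  -> 2 point(s)
  x = 1: RHS = 4, y in [2, 9]  -> 2 point(s)
  x = 2: RHS = 9, y in [3, 8]  -> 2 point(s)
  x = 3: RHS = 4, y in [2, 9]  -> 2 point(s)
  x = 6: RHS = 0, y in [0]  -> 1 point(s)
  x = 7: RHS = 4, y in [2, 9]  -> 2 point(s)
  x = 9: RHS = 1, y in [1, 10]  -> 2 point(s)
Affine points: 13. Add the point at infinity: total = 14.

#E(F_11) = 14


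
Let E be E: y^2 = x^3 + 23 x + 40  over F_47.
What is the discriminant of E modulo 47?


4 a^3 + 27 b^2 = 4*23^3 + 27*40^2 = 48668 + 43200 = 91868
Delta = -16 * (91868) = -1469888
Delta mod 47 = 37

Delta = 37 (mod 47)


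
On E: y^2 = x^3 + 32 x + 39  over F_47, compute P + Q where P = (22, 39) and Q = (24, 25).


P != Q, so use the chord formula.
s = (y2 - y1) / (x2 - x1) = (33) / (2) mod 47 = 40
x3 = s^2 - x1 - x2 mod 47 = 40^2 - 22 - 24 = 3
y3 = s (x1 - x3) - y1 mod 47 = 40 * (22 - 3) - 39 = 16

P + Q = (3, 16)


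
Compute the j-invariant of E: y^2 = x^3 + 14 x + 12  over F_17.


Delta = -16(4 a^3 + 27 b^2) mod 17 = 6
-1728 * (4 a)^3 = -1728 * (4*14)^3 mod 17 = 2
j = 2 * 6^(-1) mod 17 = 6

j = 6 (mod 17)


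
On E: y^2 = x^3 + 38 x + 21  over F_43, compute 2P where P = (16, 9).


Doubling: s = (3 x1^2 + a) / (2 y1)
s = (3*16^2 + 38) / (2*9) mod 43 = 40
x3 = s^2 - 2 x1 mod 43 = 40^2 - 2*16 = 20
y3 = s (x1 - x3) - y1 mod 43 = 40 * (16 - 20) - 9 = 3

2P = (20, 3)


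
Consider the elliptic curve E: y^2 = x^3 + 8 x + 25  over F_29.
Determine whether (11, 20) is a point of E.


Check whether y^2 = x^3 + 8 x + 25 (mod 29) for (x, y) = (11, 20).
LHS: y^2 = 20^2 mod 29 = 23
RHS: x^3 + 8 x + 25 = 11^3 + 8*11 + 25 mod 29 = 23
LHS = RHS

Yes, on the curve


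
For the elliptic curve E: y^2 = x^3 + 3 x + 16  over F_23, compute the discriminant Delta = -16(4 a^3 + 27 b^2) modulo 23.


4 a^3 + 27 b^2 = 4*3^3 + 27*16^2 = 108 + 6912 = 7020
Delta = -16 * (7020) = -112320
Delta mod 23 = 12

Delta = 12 (mod 23)


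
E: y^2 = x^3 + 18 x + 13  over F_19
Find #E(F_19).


For each x in F_19, count y with y^2 = x^3 + 18 x + 13 mod 19:
  x = 2: RHS = 0, y in [0]  -> 1 point(s)
  x = 4: RHS = 16, y in [4, 15]  -> 2 point(s)
  x = 5: RHS = 0, y in [0]  -> 1 point(s)
  x = 7: RHS = 7, y in [8, 11]  -> 2 point(s)
  x = 8: RHS = 4, y in [2, 17]  -> 2 point(s)
  x = 9: RHS = 11, y in [7, 12]  -> 2 point(s)
  x = 12: RHS = 0, y in [0]  -> 1 point(s)
  x = 14: RHS = 7, y in [8, 11]  -> 2 point(s)
  x = 17: RHS = 7, y in [8, 11]  -> 2 point(s)
Affine points: 15. Add the point at infinity: total = 16.

#E(F_19) = 16


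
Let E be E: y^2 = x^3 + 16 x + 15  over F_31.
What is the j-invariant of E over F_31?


Delta = -16(4 a^3 + 27 b^2) mod 31 = 8
-1728 * (4 a)^3 = -1728 * (4*16)^3 mod 31 = 2
j = 2 * 8^(-1) mod 31 = 8

j = 8 (mod 31)


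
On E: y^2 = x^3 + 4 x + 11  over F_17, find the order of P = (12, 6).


Compute successive multiples of P until we hit O:
  1P = (12, 6)
  2P = (6, 8)
  3P = (1, 13)
  4P = (3, 13)
  5P = (11, 14)
  6P = (7, 5)
  7P = (13, 4)
  8P = (13, 13)
  ... (continuing to 15P)
  15P = O

ord(P) = 15


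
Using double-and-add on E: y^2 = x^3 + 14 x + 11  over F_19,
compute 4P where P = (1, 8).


k = 4 = 100_2 (binary, LSB first: 001)
Double-and-add from P = (1, 8):
  bit 0 = 0: acc unchanged = O
  bit 1 = 0: acc unchanged = O
  bit 2 = 1: acc = O + (5, 15) = (5, 15)

4P = (5, 15)


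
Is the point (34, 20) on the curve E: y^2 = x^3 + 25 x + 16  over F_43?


Check whether y^2 = x^3 + 25 x + 16 (mod 43) for (x, y) = (34, 20).
LHS: y^2 = 20^2 mod 43 = 13
RHS: x^3 + 25 x + 16 = 34^3 + 25*34 + 16 mod 43 = 8
LHS != RHS

No, not on the curve


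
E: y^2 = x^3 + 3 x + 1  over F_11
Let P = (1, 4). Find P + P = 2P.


Doubling: s = (3 x1^2 + a) / (2 y1)
s = (3*1^2 + 3) / (2*4) mod 11 = 9
x3 = s^2 - 2 x1 mod 11 = 9^2 - 2*1 = 2
y3 = s (x1 - x3) - y1 mod 11 = 9 * (1 - 2) - 4 = 9

2P = (2, 9)


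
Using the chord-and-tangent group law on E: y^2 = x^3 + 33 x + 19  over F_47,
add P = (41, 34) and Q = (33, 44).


P != Q, so use the chord formula.
s = (y2 - y1) / (x2 - x1) = (10) / (39) mod 47 = 34
x3 = s^2 - x1 - x2 mod 47 = 34^2 - 41 - 33 = 1
y3 = s (x1 - x3) - y1 mod 47 = 34 * (41 - 1) - 34 = 10

P + Q = (1, 10)


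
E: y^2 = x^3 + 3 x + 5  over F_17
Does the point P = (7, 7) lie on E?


Check whether y^2 = x^3 + 3 x + 5 (mod 17) for (x, y) = (7, 7).
LHS: y^2 = 7^2 mod 17 = 15
RHS: x^3 + 3 x + 5 = 7^3 + 3*7 + 5 mod 17 = 12
LHS != RHS

No, not on the curve


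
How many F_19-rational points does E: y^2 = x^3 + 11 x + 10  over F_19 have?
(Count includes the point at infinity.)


For each x in F_19, count y with y^2 = x^3 + 11 x + 10 mod 19:
  x = 4: RHS = 4, y in [2, 17]  -> 2 point(s)
  x = 5: RHS = 0, y in [0]  -> 1 point(s)
  x = 6: RHS = 7, y in [8, 11]  -> 2 point(s)
  x = 14: RHS = 1, y in [1, 18]  -> 2 point(s)
  x = 15: RHS = 16, y in [4, 15]  -> 2 point(s)
  x = 16: RHS = 7, y in [8, 11]  -> 2 point(s)
  x = 18: RHS = 17, y in [6, 13]  -> 2 point(s)
Affine points: 13. Add the point at infinity: total = 14.

#E(F_19) = 14


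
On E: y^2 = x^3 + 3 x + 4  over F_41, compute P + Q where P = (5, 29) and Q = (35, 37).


P != Q, so use the chord formula.
s = (y2 - y1) / (x2 - x1) = (8) / (30) mod 41 = 3
x3 = s^2 - x1 - x2 mod 41 = 3^2 - 5 - 35 = 10
y3 = s (x1 - x3) - y1 mod 41 = 3 * (5 - 10) - 29 = 38

P + Q = (10, 38)


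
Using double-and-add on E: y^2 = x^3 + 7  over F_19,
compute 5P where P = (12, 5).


k = 5 = 101_2 (binary, LSB first: 101)
Double-and-add from P = (12, 5):
  bit 0 = 1: acc = O + (12, 5) = (12, 5)
  bit 1 = 0: acc unchanged = (12, 5)
  bit 2 = 1: acc = (12, 5) + (0, 11) = (12, 14)

5P = (12, 14)


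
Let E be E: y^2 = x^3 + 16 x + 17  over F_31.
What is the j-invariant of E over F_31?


Delta = -16(4 a^3 + 27 b^2) mod 31 = 12
-1728 * (4 a)^3 = -1728 * (4*16)^3 mod 31 = 2
j = 2 * 12^(-1) mod 31 = 26

j = 26 (mod 31)


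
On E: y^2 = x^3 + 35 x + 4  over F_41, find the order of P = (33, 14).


Compute successive multiples of P until we hit O:
  1P = (33, 14)
  2P = (39, 34)
  3P = (12, 15)
  4P = (0, 2)
  5P = (0, 39)
  6P = (12, 26)
  7P = (39, 7)
  8P = (33, 27)
  ... (continuing to 9P)
  9P = O

ord(P) = 9


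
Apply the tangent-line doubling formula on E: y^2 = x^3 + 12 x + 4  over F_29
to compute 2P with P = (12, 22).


Doubling: s = (3 x1^2 + a) / (2 y1)
s = (3*12^2 + 12) / (2*22) mod 29 = 18
x3 = s^2 - 2 x1 mod 29 = 18^2 - 2*12 = 10
y3 = s (x1 - x3) - y1 mod 29 = 18 * (12 - 10) - 22 = 14

2P = (10, 14)


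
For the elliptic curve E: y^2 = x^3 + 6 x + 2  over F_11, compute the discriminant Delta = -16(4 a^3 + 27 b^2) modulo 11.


4 a^3 + 27 b^2 = 4*6^3 + 27*2^2 = 864 + 108 = 972
Delta = -16 * (972) = -15552
Delta mod 11 = 2

Delta = 2 (mod 11)


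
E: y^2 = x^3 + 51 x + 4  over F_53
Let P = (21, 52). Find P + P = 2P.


Doubling: s = (3 x1^2 + a) / (2 y1)
s = (3*21^2 + 51) / (2*52) mod 53 = 2
x3 = s^2 - 2 x1 mod 53 = 2^2 - 2*21 = 15
y3 = s (x1 - x3) - y1 mod 53 = 2 * (21 - 15) - 52 = 13

2P = (15, 13)


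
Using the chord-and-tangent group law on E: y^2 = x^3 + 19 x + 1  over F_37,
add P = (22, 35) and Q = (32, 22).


P != Q, so use the chord formula.
s = (y2 - y1) / (x2 - x1) = (24) / (10) mod 37 = 32
x3 = s^2 - x1 - x2 mod 37 = 32^2 - 22 - 32 = 8
y3 = s (x1 - x3) - y1 mod 37 = 32 * (22 - 8) - 35 = 6

P + Q = (8, 6)


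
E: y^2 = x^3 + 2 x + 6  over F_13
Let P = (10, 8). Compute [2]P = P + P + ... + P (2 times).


k = 2 = 10_2 (binary, LSB first: 01)
Double-and-add from P = (10, 8):
  bit 0 = 0: acc unchanged = O
  bit 1 = 1: acc = O + (7, 8) = (7, 8)

2P = (7, 8)


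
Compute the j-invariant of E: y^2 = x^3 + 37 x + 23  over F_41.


Delta = -16(4 a^3 + 27 b^2) mod 41 = 2
-1728 * (4 a)^3 = -1728 * (4*37)^3 mod 41 = 17
j = 17 * 2^(-1) mod 41 = 29

j = 29 (mod 41)


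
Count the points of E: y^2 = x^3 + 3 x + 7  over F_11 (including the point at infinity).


For each x in F_11, count y with y^2 = x^3 + 3 x + 7 mod 11:
  x = 1: RHS = 0, y in [0]  -> 1 point(s)
  x = 5: RHS = 4, y in [2, 9]  -> 2 point(s)
  x = 8: RHS = 4, y in [2, 9]  -> 2 point(s)
  x = 9: RHS = 4, y in [2, 9]  -> 2 point(s)
  x = 10: RHS = 3, y in [5, 6]  -> 2 point(s)
Affine points: 9. Add the point at infinity: total = 10.

#E(F_11) = 10


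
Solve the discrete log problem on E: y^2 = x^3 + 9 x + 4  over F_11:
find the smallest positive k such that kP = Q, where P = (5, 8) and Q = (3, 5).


Enumerate multiples of P until we hit Q = (3, 5):
  1P = (5, 8)
  2P = (10, 7)
  3P = (0, 2)
  4P = (7, 5)
  5P = (4, 7)
  6P = (3, 5)
Match found at i = 6.

k = 6


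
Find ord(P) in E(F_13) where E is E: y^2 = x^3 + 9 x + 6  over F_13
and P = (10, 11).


Compute successive multiples of P until we hit O:
  1P = (10, 11)
  2P = (9, 6)
  3P = (6, 9)
  4P = (7, 10)
  5P = (12, 10)
  6P = (1, 4)
  7P = (1, 9)
  8P = (12, 3)
  ... (continuing to 13P)
  13P = O

ord(P) = 13


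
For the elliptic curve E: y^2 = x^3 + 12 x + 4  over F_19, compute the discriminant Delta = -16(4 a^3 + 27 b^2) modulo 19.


4 a^3 + 27 b^2 = 4*12^3 + 27*4^2 = 6912 + 432 = 7344
Delta = -16 * (7344) = -117504
Delta mod 19 = 11

Delta = 11 (mod 19)


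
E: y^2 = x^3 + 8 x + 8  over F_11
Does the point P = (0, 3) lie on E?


Check whether y^2 = x^3 + 8 x + 8 (mod 11) for (x, y) = (0, 3).
LHS: y^2 = 3^2 mod 11 = 9
RHS: x^3 + 8 x + 8 = 0^3 + 8*0 + 8 mod 11 = 8
LHS != RHS

No, not on the curve
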